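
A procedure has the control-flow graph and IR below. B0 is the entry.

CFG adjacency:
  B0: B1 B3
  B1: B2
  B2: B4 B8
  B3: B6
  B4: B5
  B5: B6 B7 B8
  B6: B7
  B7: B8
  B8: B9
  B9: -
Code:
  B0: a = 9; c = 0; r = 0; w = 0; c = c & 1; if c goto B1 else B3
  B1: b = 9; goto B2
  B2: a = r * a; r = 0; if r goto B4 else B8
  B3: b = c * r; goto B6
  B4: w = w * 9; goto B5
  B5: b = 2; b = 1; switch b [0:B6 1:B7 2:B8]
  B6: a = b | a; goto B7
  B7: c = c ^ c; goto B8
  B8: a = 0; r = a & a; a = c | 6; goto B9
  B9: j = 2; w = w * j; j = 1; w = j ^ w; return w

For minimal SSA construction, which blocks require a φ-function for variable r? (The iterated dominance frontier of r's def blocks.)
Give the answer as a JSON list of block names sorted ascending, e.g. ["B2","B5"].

Answer: ["B6", "B7", "B8"]

Working:
idom tree: B1←B0 B2←B1 B3←B0 B4←B2 B5←B4 B6←B0 B7←B0 B8←B0 B9←B8
Dom∩ at merges:
  B6: preds {B3,B5}: {B0,B3} ∩ {B0,B1,B2,B4,B5} = {B0}; idom=B0
  B7: preds {B5,B6}: {B0,B1,B2,B4,B5} ∩ {B0,B6} = {B0}; idom=B0
  B8: preds {B2,B5,B7}: {B0,B1,B2} ∩ {B0,B1,B2,B4,B5} ∩ {B0,B7} = {B0}; idom=B0

DF derivation:
  join B6 pred B3: B3 stop@B0
  join B6 pred B5: B5→B4→B2→B1 stop@B0
  join B7 pred B5: B5→B4→B2→B1 stop@B0
  join B7 pred B6: B6 stop@B0
  join B8 pred B2: B2→B1 stop@B0
  join B8 pred B5: B5→B4→B2→B1 stop@B0
  join B8 pred B7: B7 stop@B0
  B0: DF=∅
  B1: DF={B6,B7,B8}
  B2: DF={B6,B7,B8}
  B3: DF={B6}
  B4: DF={B6,B7,B8}
  B5: DF={B6,B7,B8}
  B6: DF={B7}
  B7: DF={B8}
  B8: DF=∅
  B9: DF=∅

φ for r: defs {B0,B2,B8}
  DF⁺ = {B6,B7,B8}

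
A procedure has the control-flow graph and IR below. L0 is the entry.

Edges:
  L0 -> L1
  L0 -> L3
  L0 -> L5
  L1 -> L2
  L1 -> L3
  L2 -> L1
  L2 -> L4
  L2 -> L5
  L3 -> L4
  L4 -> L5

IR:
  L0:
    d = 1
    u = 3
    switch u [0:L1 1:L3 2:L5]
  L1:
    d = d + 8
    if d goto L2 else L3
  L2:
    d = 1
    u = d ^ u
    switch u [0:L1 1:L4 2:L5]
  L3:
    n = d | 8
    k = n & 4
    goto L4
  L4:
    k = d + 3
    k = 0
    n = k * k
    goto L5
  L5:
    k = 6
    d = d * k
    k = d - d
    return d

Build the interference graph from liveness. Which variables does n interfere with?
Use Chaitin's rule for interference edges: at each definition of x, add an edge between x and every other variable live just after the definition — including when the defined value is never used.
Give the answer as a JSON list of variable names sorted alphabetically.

Answer: ["d"]

Working:
def/use:
  L0: {d,u} / ∅
  L1: {d} / {d}
  L2: {d,u} / {u}
  L3: {k,n} / {d}
  L4: {k,n} / {d}
  L5: {d,k} / {d}

Backward fixpoint:
  live L0: ∅→{d,u}
  live L1: {d,u}→{d,u}
  live L2: {u}→{d,u}
  live L3: {d}→{d}
  live L4: {d}→{d}
  live L5: {d}→∅

Interference:
  d — {k,n,u}
  k — {d}
  n — {d}
  u — {d}

N(n) = ["d"]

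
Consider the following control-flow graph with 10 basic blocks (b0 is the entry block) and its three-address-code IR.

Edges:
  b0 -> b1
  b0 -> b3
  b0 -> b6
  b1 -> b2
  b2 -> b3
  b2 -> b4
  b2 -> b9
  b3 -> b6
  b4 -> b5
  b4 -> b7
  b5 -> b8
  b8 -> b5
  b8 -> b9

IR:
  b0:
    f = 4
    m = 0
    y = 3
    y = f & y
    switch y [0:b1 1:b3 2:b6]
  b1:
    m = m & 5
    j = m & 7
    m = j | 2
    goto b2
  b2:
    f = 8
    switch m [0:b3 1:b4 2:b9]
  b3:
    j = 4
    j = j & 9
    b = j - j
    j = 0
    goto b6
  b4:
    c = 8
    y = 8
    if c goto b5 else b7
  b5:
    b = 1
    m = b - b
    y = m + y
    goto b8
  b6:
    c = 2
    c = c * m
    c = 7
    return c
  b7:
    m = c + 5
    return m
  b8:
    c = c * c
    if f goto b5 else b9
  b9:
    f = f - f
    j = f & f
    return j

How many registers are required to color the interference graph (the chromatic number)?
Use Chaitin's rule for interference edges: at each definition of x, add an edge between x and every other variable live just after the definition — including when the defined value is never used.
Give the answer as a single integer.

def/use:
  b0: def={f,m,y} ue=∅
  b1: def={j,m} ue={m}
  b2: def={f} ue={m}
  b3: def={b,j} ue=∅
  b4: def={c,y} ue=∅
  b5: def={b,m,y} ue={y}
  b6: def={c} ue={m}
  b7: def={m} ue={c}
  b8: def={c} ue={c,f}
  b9: def={f,j} ue={f}

Backward fixpoint:
  live b0: ∅→{m}
  live b1: {m}→{m}
  live b2: {m}→{f,m}
  live b3: {m}→{m}
  live b4: {f}→{c,f,y}
  live b5: {c,f,y}→{c,f,y}
  live b6: {m}→∅
  live b7: {c}→∅
  live b8: {c,f,y}→{c,f,y}
  live b9: {f}→∅

Interference:
  b↔{c,f,m,y}
  c↔{b,f,m,y}
  f↔{b,c,m,y}
  j↔{m}
  m↔{b,c,f,j,y}
  y↔{b,c,f,m}

Colouring:
  lower bound: {b,c,f,m,y} mutually conflict ⇒ χ ≥ 5
  assign b→R1 c→R2 f→R3 j→R1 m→R0 y→R4 — no edge inside a register ⇒ χ ≤ 5
  χ = 5

Answer: 5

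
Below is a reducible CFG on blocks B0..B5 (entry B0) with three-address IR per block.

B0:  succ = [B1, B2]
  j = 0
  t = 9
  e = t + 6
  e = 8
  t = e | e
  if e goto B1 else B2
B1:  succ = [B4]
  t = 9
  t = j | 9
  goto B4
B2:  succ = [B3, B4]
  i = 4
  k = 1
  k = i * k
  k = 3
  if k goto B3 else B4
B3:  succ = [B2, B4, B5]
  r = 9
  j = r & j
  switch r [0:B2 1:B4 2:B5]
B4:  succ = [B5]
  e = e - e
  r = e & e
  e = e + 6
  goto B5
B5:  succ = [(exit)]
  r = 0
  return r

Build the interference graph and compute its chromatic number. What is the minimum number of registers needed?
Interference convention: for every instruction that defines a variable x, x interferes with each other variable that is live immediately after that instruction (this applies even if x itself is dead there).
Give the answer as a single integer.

Answer: 4

Derivation:
def/use:
  B0 def {e,j,t} use ∅
  B1 def {t} use {j}
  B2 def {i,k} use ∅
  B3 def {j,r} use {j}
  B4 def {e,r} use {e}
  B5 def {r} use ∅

Liveness:
  B0 li=∅ lo={e,j}
  B1 li={e,j} lo={e}
  B2 li={e,j} lo={e,j}
  B3 li={e,j} lo={e,j}
  B4 li={e} lo=∅
  B5 li=∅ lo=∅

Conflict graph:
  e↔{i,j,k,r,t}
  i↔{e,j,k}
  j↔{e,i,k,r,t}
  k↔{e,i,j}
  r↔{e,j}
  t↔{e,j}

Registers:
  clique {e,i,j,k} ⇒ need ≥ 4
  assign e→r0 i→r2 j→r1 k→r3 r→r2 t→r2 — no edge inside a register ⇒ χ ≤ 4
  χ = 4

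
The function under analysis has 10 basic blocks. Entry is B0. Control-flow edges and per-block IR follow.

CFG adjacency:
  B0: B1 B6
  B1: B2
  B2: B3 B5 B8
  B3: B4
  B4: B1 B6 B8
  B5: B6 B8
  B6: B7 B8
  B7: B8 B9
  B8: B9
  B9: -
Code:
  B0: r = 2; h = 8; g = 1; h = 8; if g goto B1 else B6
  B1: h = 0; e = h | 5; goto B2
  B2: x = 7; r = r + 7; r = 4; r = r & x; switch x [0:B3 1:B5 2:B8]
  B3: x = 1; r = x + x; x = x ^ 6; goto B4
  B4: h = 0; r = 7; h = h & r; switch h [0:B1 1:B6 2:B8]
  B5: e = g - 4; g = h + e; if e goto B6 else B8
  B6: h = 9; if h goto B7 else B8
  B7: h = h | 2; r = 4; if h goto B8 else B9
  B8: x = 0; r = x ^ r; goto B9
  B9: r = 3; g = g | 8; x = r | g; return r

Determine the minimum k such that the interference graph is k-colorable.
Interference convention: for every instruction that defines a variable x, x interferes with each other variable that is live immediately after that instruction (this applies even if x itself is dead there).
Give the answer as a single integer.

Answer: 4

Analysis:
def/use:
  B0: def={g,h,r} ue=∅
  B1: def={e,h} ue=∅
  B2: def={r,x} ue={r}
  B3: def={r,x} ue=∅
  B4: def={h,r} ue=∅
  B5: def={e,g} ue={g,h}
  B6: def={h} ue=∅
  B7: def={h,r} ue={h}
  B8: def={r,x} ue={r}
  B9: def={g,r,x} ue={g}

Live sets:
  B0: in=∅ out={g,r}
  B1: in={g,r} out={g,h,r}
  B2: in={g,h,r} out={g,h,r}
  B3: in={g} out={g}
  B4: in={g} out={g,r}
  B5: in={g,h,r} out={g,r}
  B6: in={g,r} out={g,h,r}
  B7: in={g,h} out={g,r}
  B8: in={g,r} out={g}
  B9: in={g} out=∅

Interfere edges:
  e: {g,h,r}
  g: {e,h,r,x}
  h: {e,g,r,x}
  r: {e,g,h,x}
  x: {g,h,r}

Colouring:
  {e,g,h,r} pairwise interfere (4-clique) ⇒ χ ≥ 4
  assign e→R3 g→R0 h→R1 r→R2 x→R3 — no edge inside a register ⇒ χ ≤ 4
  χ = 4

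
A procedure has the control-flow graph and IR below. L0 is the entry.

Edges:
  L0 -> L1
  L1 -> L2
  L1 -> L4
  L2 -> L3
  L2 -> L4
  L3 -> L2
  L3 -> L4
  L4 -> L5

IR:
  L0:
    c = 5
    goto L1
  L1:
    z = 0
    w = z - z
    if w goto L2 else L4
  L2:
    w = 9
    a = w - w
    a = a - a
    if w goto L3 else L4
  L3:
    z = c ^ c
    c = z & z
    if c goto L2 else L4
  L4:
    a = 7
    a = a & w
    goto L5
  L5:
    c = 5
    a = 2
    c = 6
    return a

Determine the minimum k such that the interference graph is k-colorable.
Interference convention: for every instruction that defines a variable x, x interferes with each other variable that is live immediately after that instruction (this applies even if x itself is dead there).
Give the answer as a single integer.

Answer: 3

Analysis:
Block summaries:
  L0: def={c} ue=∅
  L1: def={w,z} ue=∅
  L2: def={a,w} ue=∅
  L3: def={c,z} ue={c}
  L4: def={a} ue={w}
  L5: def={a,c} ue=∅

Live sets:
  L0 li=∅ lo={c}
  L1 li={c} lo={c,w}
  L2 li={c} lo={c,w}
  L3 li={c,w} lo={c,w}
  L4 li={w} lo=∅
  L5 li=∅ lo=∅

Conflict graph:
  a↔{c,w}
  c↔{a,w,z}
  w↔{a,c,z}
  z↔{c,w}

Registers:
  lower bound: {a,c,w} mutually conflict ⇒ χ ≥ 3
  assign a→c2 c→c0 w→c1 z→c2 — no edge inside a register ⇒ χ ≤ 3
  χ = 3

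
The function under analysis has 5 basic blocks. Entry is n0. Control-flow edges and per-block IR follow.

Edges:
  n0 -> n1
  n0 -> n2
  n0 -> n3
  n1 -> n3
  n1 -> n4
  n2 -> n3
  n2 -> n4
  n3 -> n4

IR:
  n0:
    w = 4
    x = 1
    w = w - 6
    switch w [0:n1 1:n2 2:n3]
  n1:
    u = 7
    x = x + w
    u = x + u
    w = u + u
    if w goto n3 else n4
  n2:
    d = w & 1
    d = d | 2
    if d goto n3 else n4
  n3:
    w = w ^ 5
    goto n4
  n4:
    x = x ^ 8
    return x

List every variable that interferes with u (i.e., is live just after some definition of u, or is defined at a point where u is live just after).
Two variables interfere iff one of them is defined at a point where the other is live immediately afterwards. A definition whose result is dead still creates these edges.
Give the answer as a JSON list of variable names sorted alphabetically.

Answer: ["w", "x"]

Working:
def/use:
  n0 def {w,x} use ∅
  n1 def {u,w,x} use {w,x}
  n2 def {d} use {w}
  n3 def {w} use {w}
  n4 def {x} use {x}

Liveness:
  n0: in=∅ out={w,x}
  n1: in={w,x} out={w,x}
  n2: in={w,x} out={w,x}
  n3: in={w,x} out={x}
  n4: in={x} out=∅

Conflict graph:
  d — {w,x}
  u — {w,x}
  w — {d,u,x}
  x — {d,u,w}

N(u) = ["w", "x"]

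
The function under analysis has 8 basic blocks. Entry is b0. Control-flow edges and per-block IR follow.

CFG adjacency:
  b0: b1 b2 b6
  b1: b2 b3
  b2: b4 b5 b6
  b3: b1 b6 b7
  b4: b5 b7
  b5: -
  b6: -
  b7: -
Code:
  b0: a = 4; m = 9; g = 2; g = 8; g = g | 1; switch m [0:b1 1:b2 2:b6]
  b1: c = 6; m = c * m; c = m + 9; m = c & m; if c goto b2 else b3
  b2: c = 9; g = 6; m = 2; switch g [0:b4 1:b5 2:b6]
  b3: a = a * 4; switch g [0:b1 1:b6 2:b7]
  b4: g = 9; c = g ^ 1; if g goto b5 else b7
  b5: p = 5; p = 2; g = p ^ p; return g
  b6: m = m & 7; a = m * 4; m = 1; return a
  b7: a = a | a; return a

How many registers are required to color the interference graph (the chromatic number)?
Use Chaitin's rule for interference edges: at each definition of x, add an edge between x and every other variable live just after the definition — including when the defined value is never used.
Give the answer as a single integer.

Answer: 4

Derivation:
Per-block:
  b0: {a,g,m} / ∅
  b1: {c,m} / {m}
  b2: {c,g,m} / ∅
  b3: {a} / {a,g}
  b4: {c,g} / ∅
  b5: {g,p} / ∅
  b6: {a,m} / {m}
  b7: {a} / {a}

Liveness:
  live b0: ∅→{a,g,m}
  live b1: {a,g,m}→{a,g,m}
  live b2: {a}→{a,m}
  live b3: {a,g,m}→{a,g,m}
  live b4: {a}→{a}
  live b5: ∅→∅
  live b6: {m}→∅
  live b7: {a}→∅

Interference:
  a — {c,g,m}
  c — {a,g,m}
  g — {a,c,m}
  m — {a,c,g}
  p — ∅

Colouring:
  clique {a,c,g,m} ⇒ need ≥ 4
  4-colouring: R0={a,p}  R1={c}  R2={g}  R3={m}
  χ = 4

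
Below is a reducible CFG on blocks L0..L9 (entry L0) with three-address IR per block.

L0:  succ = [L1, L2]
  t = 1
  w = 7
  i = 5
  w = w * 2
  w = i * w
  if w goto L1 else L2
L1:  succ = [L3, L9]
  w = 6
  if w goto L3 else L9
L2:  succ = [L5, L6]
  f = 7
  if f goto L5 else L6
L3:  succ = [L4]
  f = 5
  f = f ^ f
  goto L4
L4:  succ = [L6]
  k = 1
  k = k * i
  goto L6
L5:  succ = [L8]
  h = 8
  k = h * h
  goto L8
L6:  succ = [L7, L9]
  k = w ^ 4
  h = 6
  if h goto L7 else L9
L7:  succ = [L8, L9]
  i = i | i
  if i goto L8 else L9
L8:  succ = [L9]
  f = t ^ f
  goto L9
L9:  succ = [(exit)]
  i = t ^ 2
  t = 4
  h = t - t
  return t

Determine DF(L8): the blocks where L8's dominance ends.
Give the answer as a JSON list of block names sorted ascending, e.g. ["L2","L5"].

idom tree: L1←L0 L2←L0 L3←L1 L4←L3 L5←L2 L6←L0 L7←L6 L8←L0 L9←L0
Dom at joins:
  L6: preds {L2,L4}: {L0,L2} ∩ {L0,L1,L3,L4} = {L0}; idom=L0
  L8: preds {L5,L7}: {L0,L2,L5} ∩ {L0,L6,L7} = {L0}; idom=L0
  L9: preds {L1,L6,L7,L8}: {L0,L1} ∩ {L0,L6} ∩ {L0,L6,L7} ∩ {L0,L8} = {L0}; idom=L0

DF derivation:
  L6←L2: walk L2 to L0
  L6←L4: walk L4→L3→L1 to L0
  L8←L5: walk L5→L2 to L0
  L8←L7: walk L7→L6 to L0
  L9←L1: walk L1 to L0
  L9←L6: walk L6 to L0
  L9←L7: walk L7→L6 to L0
  L9←L8: walk L8 to L0
  L0 → ∅
  L1 → {L6,L9}
  L2 → {L6,L8}
  L3 → {L6}
  L4 → {L6}
  L5 → {L8}
  L6 → {L8,L9}
  L7 → {L8,L9}
  L8 → {L9}
  L9 → ∅

DF(L8) = ["L9"]

Answer: ["L9"]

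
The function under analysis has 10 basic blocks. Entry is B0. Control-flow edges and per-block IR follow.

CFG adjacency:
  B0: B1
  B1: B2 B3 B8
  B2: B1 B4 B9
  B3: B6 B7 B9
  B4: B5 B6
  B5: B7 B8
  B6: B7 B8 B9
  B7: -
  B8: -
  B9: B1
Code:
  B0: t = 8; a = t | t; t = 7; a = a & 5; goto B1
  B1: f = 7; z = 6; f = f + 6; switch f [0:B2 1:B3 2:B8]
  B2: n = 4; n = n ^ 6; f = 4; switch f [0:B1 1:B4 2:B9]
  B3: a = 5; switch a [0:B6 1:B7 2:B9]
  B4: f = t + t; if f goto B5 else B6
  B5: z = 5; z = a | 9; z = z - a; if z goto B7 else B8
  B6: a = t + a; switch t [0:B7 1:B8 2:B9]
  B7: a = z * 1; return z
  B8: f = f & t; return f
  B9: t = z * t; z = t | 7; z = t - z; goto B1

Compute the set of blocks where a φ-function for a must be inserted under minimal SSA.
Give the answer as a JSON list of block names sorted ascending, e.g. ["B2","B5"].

Answer: ["B1", "B6", "B7", "B8", "B9"]

Working:
idom tree: B1←B0 B2←B1 B3←B1 B4←B2 B5←B4 B6←B1 B7←B1 B8←B1 B9←B1
Dom at joins:
  B1: preds {B0,B2,B9}: {B0} ∩ {B0,B1,B2} ∩ {B0,B1,B9} = {B0}; idom=B0
  B6: preds {B3,B4}: {B0,B1,B3} ∩ {B0,B1,B2,B4} = {B0,B1}; idom=B1
  B7: preds {B3,B5,B6}: {B0,B1,B3} ∩ {B0,B1,B2,B4,B5} ∩ {B0,B1,B6} = {B0,B1}; idom=B1
  B8: preds {B1,B5,B6}: {B0,B1} ∩ {B0,B1,B2,B4,B5} ∩ {B0,B1,B6} = {B0,B1}; idom=B1
  B9: preds {B2,B3,B6}: {B0,B1,B2} ∩ {B0,B1,B3} ∩ {B0,B1,B6} = {B0,B1}; idom=B1

DF derivation:
  B1←B0: walk · to B0
  B1←B2: walk B2→B1 to B0
  B1←B9: walk B9→B1 to B0
  B6←B3: walk B3 to B1
  B6←B4: walk B4→B2 to B1
  B7←B3: walk B3 to B1
  B7←B5: walk B5→B4→B2 to B1
  B7←B6: walk B6 to B1
  B8←B1: walk · to B1
  B8←B5: walk B5→B4→B2 to B1
  B8←B6: walk B6 to B1
  B9←B2: walk B2 to B1
  B9←B3: walk B3 to B1
  B9←B6: walk B6 to B1
  B0 → ∅
  B1 → {B1}
  B2 → {B1,B6,B7,B8,B9}
  B3 → {B6,B7,B9}
  B4 → {B6,B7,B8}
  B5 → {B7,B8}
  B6 → {B7,B8,B9}
  B7 → ∅
  B8 → ∅
  B9 → {B1}

φ for a: defs {B0,B3,B6,B7}
  DF⁺ = {B1,B6,B7,B8,B9}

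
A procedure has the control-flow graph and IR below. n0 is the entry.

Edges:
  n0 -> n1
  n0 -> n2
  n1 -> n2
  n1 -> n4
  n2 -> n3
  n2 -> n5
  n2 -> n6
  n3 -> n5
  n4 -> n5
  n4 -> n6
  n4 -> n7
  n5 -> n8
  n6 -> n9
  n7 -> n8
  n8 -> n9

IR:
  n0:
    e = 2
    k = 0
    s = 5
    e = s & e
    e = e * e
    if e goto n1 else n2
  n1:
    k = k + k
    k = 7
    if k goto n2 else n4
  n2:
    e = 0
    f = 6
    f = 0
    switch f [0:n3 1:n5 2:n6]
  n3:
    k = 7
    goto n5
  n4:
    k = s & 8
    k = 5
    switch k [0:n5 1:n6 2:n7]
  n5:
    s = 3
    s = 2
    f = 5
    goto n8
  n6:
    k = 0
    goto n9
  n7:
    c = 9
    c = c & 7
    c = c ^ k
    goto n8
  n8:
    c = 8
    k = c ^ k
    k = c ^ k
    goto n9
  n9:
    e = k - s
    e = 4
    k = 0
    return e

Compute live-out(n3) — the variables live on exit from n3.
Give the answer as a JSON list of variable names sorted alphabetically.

Per-block:
  n0: {e,k,s} / ∅
  n1: {k} / {k}
  n2: {e,f} / ∅
  n3: {k} / ∅
  n4: {k} / {s}
  n5: {f,s} / ∅
  n6: {k} / ∅
  n7: {c} / {k}
  n8: {c,k} / {k}
  n9: {e,k} / {k,s}

Liveness:
  live n0: ∅→{k,s}
  live n1: {k,s}→{k,s}
  live n2: {k,s}→{k,s}
  live n3: ∅→{k}
  live n4: {s}→{k,s}
  live n5: {k}→{k,s}
  live n6: {s}→{k,s}
  live n7: {k,s}→{k,s}
  live n8: {k,s}→{k,s}
  live n9: {k,s}→∅

live-out(n3) = ["k"]

Answer: ["k"]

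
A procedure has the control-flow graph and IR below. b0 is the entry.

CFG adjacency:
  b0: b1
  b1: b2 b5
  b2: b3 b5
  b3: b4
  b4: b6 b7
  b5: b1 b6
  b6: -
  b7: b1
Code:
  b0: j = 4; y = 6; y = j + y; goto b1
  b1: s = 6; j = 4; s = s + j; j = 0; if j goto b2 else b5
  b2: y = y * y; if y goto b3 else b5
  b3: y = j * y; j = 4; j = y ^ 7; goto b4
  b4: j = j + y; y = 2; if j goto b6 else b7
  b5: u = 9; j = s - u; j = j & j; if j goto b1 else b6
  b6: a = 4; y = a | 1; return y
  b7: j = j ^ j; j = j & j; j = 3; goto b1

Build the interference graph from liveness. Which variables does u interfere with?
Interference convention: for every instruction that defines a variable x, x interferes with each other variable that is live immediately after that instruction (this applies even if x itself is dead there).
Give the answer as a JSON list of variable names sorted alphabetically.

def/use:
  b0: def={j,y} ue=∅
  b1: def={j,s} ue=∅
  b2: def={y} ue={y}
  b3: def={j,y} ue={j,y}
  b4: def={j,y} ue={j,y}
  b5: def={j,u} ue={s}
  b6: def={a,y} ue=∅
  b7: def={j} ue={j}

Live sets:
  b0 li=∅ lo={y}
  b1 li={y} lo={j,s,y}
  b2 li={j,s,y} lo={j,s,y}
  b3 li={j,y} lo={j,y}
  b4 li={j,y} lo={j,y}
  b5 li={s,y} lo={y}
  b6 li=∅ lo=∅
  b7 li={j,y} lo={y}

Conflict graph:
  a↔∅
  j↔{s,y}
  s↔{j,u,y}
  u↔{s,y}
  y↔{j,s,u}

N(u) = ["s", "y"]

Answer: ["s", "y"]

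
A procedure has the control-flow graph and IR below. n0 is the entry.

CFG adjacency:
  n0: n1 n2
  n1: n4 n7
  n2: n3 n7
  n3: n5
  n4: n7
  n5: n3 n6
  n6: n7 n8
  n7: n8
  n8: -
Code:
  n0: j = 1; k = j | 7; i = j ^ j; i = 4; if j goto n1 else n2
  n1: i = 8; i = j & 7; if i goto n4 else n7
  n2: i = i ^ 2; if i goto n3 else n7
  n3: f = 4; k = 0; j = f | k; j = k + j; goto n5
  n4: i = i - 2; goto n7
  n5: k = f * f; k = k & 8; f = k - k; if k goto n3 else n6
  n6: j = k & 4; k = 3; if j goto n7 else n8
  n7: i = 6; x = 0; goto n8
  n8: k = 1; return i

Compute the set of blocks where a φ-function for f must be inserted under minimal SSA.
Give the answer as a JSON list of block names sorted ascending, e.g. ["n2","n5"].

Answer: ["n3", "n7", "n8"]

Derivation:
idom tree: n1←n0 n2←n0 n3←n2 n4←n1 n5←n3 n6←n5 n7←n0 n8←n0
Dom at joins:
  n3: preds {n2,n5}: {n0,n2} ∩ {n0,n2,n3,n5} = {n0,n2}; idom=n2
  n7: preds {n1,n2,n4,n6}: {n0,n1} ∩ {n0,n2} ∩ {n0,n1,n4} ∩ {n0,n2,n3,n5,n6} = {n0}; idom=n0
  n8: preds {n6,n7}: {n0,n2,n3,n5,n6} ∩ {n0,n7} = {n0}; idom=n0

DF derivation:
  join n3 pred n2: · stop@n2
  join n3 pred n5: n5→n3 stop@n2
  join n7 pred n1: n1 stop@n0
  join n7 pred n2: n2 stop@n0
  join n7 pred n4: n4→n1 stop@n0
  join n7 pred n6: n6→n5→n3→n2 stop@n0
  join n8 pred n6: n6→n5→n3→n2 stop@n0
  join n8 pred n7: n7 stop@n0
  DF(n0)=∅
  DF(n1)={n7}
  DF(n2)={n7,n8}
  DF(n3)={n3,n7,n8}
  DF(n4)={n7}
  DF(n5)={n3,n7,n8}
  DF(n6)={n7,n8}
  DF(n7)={n8}
  DF(n8)=∅

φ for f: defs {n3,n5}
  DF⁺ = {n3,n7,n8}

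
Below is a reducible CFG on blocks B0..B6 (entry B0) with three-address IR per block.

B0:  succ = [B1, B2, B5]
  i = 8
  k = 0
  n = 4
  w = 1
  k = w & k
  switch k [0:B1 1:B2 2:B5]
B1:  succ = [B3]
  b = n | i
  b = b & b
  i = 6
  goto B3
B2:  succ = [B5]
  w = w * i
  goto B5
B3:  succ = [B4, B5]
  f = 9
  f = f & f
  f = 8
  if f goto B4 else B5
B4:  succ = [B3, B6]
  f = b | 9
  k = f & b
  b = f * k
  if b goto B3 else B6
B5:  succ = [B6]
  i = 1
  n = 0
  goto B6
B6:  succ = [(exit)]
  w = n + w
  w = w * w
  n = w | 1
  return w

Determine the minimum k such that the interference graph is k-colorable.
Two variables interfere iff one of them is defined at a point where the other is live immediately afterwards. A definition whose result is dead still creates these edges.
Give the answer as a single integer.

Per-block:
  B0 def {i,k,n,w} use ∅
  B1 def {b,i} use {i,n}
  B2 def {w} use {i,w}
  B3 def {f} use ∅
  B4 def {b,f,k} use {b}
  B5 def {i,n} use ∅
  B6 def {n,w} use {n,w}

Liveness:
  B0 li=∅ lo={i,n,w}
  B1 li={i,n,w} lo={b,n,w}
  B2 li={i,w} lo={w}
  B3 li={b,n,w} lo={b,n,w}
  B4 li={b,n,w} lo={b,n,w}
  B5 li={w} lo={n,w}
  B6 li={n,w} lo=∅

Conflict graph:
  b↔{f,i,n,w}
  f↔{b,k,n,w}
  i↔{b,k,n,w}
  k↔{f,i,n,w}
  n↔{b,f,i,k,w}
  w↔{b,f,i,k,n}

Colouring:
  clique {b,f,n,w} ⇒ need ≥ 4
  assign b→c2 f→c3 i→c3 k→c2 n→c0 w→c1 — no edge inside a register ⇒ χ ≤ 4
  χ = 4

Answer: 4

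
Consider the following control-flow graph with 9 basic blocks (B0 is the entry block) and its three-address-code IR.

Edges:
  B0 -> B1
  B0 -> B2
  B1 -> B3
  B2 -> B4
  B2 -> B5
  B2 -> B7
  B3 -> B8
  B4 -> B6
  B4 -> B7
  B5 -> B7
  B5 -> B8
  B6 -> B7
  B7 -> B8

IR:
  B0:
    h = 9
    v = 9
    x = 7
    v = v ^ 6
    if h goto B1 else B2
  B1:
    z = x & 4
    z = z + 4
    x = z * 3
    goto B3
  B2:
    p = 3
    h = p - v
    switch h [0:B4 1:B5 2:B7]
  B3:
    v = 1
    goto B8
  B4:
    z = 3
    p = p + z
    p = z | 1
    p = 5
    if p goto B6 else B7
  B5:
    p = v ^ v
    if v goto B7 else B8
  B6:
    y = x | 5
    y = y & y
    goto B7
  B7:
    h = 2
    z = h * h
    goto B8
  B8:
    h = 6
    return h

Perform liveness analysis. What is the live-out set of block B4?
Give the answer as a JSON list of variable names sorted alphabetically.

Answer: ["x"]

Derivation:
Per-block:
  B0 def {h,v,x} use ∅
  B1 def {x,z} use {x}
  B2 def {h,p} use {v}
  B3 def {v} use ∅
  B4 def {p,z} use {p}
  B5 def {p} use {v}
  B6 def {y} use {x}
  B7 def {h,z} use ∅
  B8 def {h} use ∅

Live sets:
  live B0: ∅→{v,x}
  live B1: {x}→∅
  live B2: {v,x}→{p,v,x}
  live B3: ∅→∅
  live B4: {p,x}→{x}
  live B5: {v}→∅
  live B6: {x}→∅
  live B7: ∅→∅
  live B8: ∅→∅

live-out(B4) = ["x"]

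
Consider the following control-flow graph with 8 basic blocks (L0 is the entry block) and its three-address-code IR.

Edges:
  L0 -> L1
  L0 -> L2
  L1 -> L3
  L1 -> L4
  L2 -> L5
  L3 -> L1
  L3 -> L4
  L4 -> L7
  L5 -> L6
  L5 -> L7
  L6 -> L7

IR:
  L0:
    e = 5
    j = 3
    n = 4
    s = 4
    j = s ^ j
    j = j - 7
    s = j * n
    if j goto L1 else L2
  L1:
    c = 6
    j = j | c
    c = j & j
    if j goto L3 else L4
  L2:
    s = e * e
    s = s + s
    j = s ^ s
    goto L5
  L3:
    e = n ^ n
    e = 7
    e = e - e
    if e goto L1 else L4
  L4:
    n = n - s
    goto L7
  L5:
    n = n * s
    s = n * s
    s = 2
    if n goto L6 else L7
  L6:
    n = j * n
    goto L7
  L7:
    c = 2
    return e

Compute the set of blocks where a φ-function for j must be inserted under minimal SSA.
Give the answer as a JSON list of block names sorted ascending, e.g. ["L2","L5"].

idom tree: L1←L0 L2←L0 L3←L1 L4←L1 L5←L2 L6←L5 L7←L0
Dom at joins:
  L1: preds {L0,L3}: {L0} ∩ {L0,L1,L3} = {L0}; idom=L0
  L4: preds {L1,L3}: {L0,L1} ∩ {L0,L1,L3} = {L0,L1}; idom=L1
  L7: preds {L4,L5,L6}: {L0,L1,L4} ∩ {L0,L2,L5} ∩ {L0,L2,L5,L6} = {L0}; idom=L0

DF walk-up:
  join L1 pred L0: · stop@L0
  join L1 pred L3: L3→L1 stop@L0
  join L4 pred L1: · stop@L1
  join L4 pred L3: L3 stop@L1
  join L7 pred L4: L4→L1 stop@L0
  join L7 pred L5: L5→L2 stop@L0
  join L7 pred L6: L6→L5→L2 stop@L0
  L0: DF=∅
  L1: DF={L1,L7}
  L2: DF={L7}
  L3: DF={L1,L4}
  L4: DF={L7}
  L5: DF={L7}
  L6: DF={L7}
  L7: DF=∅

φ for j: defs {L0,L1,L2}
  DF⁺ = {L1,L7}

Answer: ["L1", "L7"]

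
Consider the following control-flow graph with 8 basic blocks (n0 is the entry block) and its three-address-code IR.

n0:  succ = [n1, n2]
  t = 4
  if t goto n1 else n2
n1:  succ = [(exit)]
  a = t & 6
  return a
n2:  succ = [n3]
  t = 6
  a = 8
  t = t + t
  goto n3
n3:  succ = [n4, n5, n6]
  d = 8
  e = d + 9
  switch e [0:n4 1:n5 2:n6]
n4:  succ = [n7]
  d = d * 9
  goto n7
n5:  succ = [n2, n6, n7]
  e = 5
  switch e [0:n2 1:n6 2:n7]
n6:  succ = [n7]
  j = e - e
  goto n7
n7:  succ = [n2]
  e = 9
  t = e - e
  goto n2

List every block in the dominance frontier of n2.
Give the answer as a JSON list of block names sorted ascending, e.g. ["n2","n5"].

Answer: ["n2"]

Working:
idom tree: n1←n0 n2←n0 n3←n2 n4←n3 n5←n3 n6←n3 n7←n3
Join-block Dom:
  n2: preds {n0,n5,n7}: {n0} ∩ {n0,n2,n3,n5} ∩ {n0,n2,n3,n7} = {n0}; idom=n0
  n6: preds {n3,n5}: {n0,n2,n3} ∩ {n0,n2,n3,n5} = {n0,n2,n3}; idom=n3
  n7: preds {n4,n5,n6}: {n0,n2,n3,n4} ∩ {n0,n2,n3,n5} ∩ {n0,n2,n3,n6} = {n0,n2,n3}; idom=n3

DF derivation:
  n2←n0: walk · to n0
  n2←n5: walk n5→n3→n2 to n0
  n2←n7: walk n7→n3→n2 to n0
  n6←n3: walk · to n3
  n6←n5: walk n5 to n3
  n7←n4: walk n4 to n3
  n7←n5: walk n5 to n3
  n7←n6: walk n6 to n3
  n0: DF=∅
  n1: DF=∅
  n2: DF={n2}
  n3: DF={n2}
  n4: DF={n7}
  n5: DF={n2,n6,n7}
  n6: DF={n7}
  n7: DF={n2}

DF(n2) = ["n2"]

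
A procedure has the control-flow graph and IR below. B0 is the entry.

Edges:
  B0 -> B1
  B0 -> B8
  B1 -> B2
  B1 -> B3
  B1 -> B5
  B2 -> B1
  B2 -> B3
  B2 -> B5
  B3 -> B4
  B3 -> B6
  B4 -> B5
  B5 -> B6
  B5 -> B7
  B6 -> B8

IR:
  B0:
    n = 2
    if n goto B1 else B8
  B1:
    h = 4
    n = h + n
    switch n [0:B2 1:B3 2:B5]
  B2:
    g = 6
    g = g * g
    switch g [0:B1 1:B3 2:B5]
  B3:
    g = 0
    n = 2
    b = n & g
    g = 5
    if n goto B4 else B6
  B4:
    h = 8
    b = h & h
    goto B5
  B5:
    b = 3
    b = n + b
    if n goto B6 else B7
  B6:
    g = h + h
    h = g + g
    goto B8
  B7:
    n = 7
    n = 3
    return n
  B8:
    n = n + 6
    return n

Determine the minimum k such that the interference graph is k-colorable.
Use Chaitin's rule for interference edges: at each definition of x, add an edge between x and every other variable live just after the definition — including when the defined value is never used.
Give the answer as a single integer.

Per-block:
  B0: def={n} ue=∅
  B1: def={h,n} ue={n}
  B2: def={g} ue=∅
  B3: def={b,g,n} ue=∅
  B4: def={b,h} ue=∅
  B5: def={b} ue={n}
  B6: def={g,h} ue={h}
  B7: def={n} ue=∅
  B8: def={n} ue={n}

Live sets:
  live B0: ∅→{n}
  live B1: {n}→{h,n}
  live B2: {h,n}→{h,n}
  live B3: {h}→{h,n}
  live B4: {n}→{h,n}
  live B5: {h,n}→{h,n}
  live B6: {h,n}→{n}
  live B7: ∅→∅
  live B8: {n}→∅

Interference:
  b↔{h,n}
  g↔{h,n}
  h↔{b,g,n}
  n↔{b,g,h}

Chromatic number:
  clique {b,h,n} ⇒ need ≥ 3
  assign b→c2 g→c2 h→c0 n→c1 — no edge inside a register ⇒ χ ≤ 3
  χ = 3

Answer: 3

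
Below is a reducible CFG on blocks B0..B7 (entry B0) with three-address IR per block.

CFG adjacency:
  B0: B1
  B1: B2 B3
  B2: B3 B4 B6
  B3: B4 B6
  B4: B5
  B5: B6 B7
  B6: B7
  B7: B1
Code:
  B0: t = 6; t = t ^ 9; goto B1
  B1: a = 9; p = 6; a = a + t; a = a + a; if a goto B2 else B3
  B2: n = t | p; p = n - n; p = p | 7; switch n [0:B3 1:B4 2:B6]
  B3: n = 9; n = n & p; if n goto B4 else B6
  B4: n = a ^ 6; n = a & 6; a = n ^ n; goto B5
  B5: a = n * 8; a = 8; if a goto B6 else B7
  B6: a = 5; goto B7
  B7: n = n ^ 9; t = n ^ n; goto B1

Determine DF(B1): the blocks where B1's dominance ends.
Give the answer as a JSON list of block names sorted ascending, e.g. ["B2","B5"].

idom tree: B1←B0 B2←B1 B3←B1 B4←B1 B5←B4 B6←B1 B7←B1
Join-block Dom:
  B1: preds {B0,B7}: {B0} ∩ {B0,B1,B7} = {B0}; idom=B0
  B3: preds {B1,B2}: {B0,B1} ∩ {B0,B1,B2} = {B0,B1}; idom=B1
  B4: preds {B2,B3}: {B0,B1,B2} ∩ {B0,B1,B3} = {B0,B1}; idom=B1
  B6: preds {B2,B3,B5}: {B0,B1,B2} ∩ {B0,B1,B3} ∩ {B0,B1,B4,B5} = {B0,B1}; idom=B1
  B7: preds {B5,B6}: {B0,B1,B4,B5} ∩ {B0,B1,B6} = {B0,B1}; idom=B1

DF derivation:
  B1←B0: walk · to B0
  B1←B7: walk B7→B1 to B0
  B3←B1: walk · to B1
  B3←B2: walk B2 to B1
  B4←B2: walk B2 to B1
  B4←B3: walk B3 to B1
  B6←B2: walk B2 to B1
  B6←B3: walk B3 to B1
  B6←B5: walk B5→B4 to B1
  B7←B5: walk B5→B4 to B1
  B7←B6: walk B6 to B1
  B0: DF=∅
  B1: DF={B1}
  B2: DF={B3,B4,B6}
  B3: DF={B4,B6}
  B4: DF={B6,B7}
  B5: DF={B6,B7}
  B6: DF={B7}
  B7: DF={B1}

DF(B1) = ["B1"]

Answer: ["B1"]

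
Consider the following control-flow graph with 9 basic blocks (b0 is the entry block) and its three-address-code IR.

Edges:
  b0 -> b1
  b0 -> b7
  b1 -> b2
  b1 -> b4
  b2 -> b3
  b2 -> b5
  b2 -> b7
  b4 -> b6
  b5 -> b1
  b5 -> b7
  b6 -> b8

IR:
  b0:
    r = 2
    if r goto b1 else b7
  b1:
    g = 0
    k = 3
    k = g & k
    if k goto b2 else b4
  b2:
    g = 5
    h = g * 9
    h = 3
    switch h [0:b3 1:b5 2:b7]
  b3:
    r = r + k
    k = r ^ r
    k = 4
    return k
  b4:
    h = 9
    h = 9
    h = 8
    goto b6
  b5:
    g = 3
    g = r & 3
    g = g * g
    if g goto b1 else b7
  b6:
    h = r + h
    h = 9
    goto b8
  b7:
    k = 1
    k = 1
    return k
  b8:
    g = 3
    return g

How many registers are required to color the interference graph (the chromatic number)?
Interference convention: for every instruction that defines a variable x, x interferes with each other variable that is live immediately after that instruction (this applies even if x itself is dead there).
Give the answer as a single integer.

Block summaries:
  b0 def {r} use ∅
  b1 def {g,k} use ∅
  b2 def {g,h} use ∅
  b3 def {k,r} use {k,r}
  b4 def {h} use ∅
  b5 def {g} use {r}
  b6 def {h} use {h,r}
  b7 def {k} use ∅
  b8 def {g} use ∅

Live sets:
  b0: in=∅ out={r}
  b1: in={r} out={k,r}
  b2: in={k,r} out={k,r}
  b3: in={k,r} out=∅
  b4: in={r} out={h,r}
  b5: in={r} out={r}
  b6: in={h,r} out=∅
  b7: in=∅ out=∅
  b8: in=∅ out=∅

Conflict graph:
  g↔{k,r}
  h↔{k,r}
  k↔{g,h,r}
  r↔{g,h,k}

Registers:
  {g,k,r} pairwise interfere (3-clique) ⇒ χ ≥ 3
  3-colouring: R0={k}  R1={r}  R2={g,h}
  χ = 3

Answer: 3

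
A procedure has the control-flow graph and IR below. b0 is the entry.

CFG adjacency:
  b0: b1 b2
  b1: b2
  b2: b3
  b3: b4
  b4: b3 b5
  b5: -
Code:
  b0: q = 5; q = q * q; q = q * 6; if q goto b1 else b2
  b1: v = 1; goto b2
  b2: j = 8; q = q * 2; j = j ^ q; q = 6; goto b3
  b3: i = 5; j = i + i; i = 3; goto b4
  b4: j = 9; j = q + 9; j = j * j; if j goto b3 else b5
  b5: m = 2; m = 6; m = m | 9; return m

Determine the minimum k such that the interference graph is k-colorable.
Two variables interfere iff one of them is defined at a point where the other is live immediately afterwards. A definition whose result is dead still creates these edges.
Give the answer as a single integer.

Block summaries:
  b0 def {q} use ∅
  b1 def {v} use ∅
  b2 def {j,q} use {q}
  b3 def {i,j} use ∅
  b4 def {j} use {q}
  b5 def {m} use ∅

Live sets:
  b0 li=∅ lo={q}
  b1 li={q} lo={q}
  b2 li={q} lo={q}
  b3 li={q} lo={q}
  b4 li={q} lo={q}
  b5 li=∅ lo=∅

Interference:
  i↔{q}
  j↔{q}
  m↔∅
  q↔{i,j,v}
  v↔{q}

Registers:
  {i,q} pairwise interfere (2-clique) ⇒ χ ≥ 2
  assign i→R1 j→R1 m→R0 q→R0 v→R1 — no edge inside a register ⇒ χ ≤ 2
  χ = 2

Answer: 2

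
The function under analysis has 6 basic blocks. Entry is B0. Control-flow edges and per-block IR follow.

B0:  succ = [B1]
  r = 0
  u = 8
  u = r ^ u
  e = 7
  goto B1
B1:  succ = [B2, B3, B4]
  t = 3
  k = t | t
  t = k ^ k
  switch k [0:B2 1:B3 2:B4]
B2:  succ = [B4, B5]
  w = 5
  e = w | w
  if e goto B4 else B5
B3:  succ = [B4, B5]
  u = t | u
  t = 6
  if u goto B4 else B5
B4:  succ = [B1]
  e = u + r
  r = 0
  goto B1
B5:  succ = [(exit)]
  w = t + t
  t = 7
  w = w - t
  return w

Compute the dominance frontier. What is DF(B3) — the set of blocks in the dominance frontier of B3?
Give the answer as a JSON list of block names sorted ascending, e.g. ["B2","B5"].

idom tree: B1←B0 B2←B1 B3←B1 B4←B1 B5←B1
Dom at joins:
  B1: preds {B0,B4}: {B0} ∩ {B0,B1,B4} = {B0}; idom=B0
  B4: preds {B1,B2,B3}: {B0,B1} ∩ {B0,B1,B2} ∩ {B0,B1,B3} = {B0,B1}; idom=B1
  B5: preds {B2,B3}: {B0,B1,B2} ∩ {B0,B1,B3} = {B0,B1}; idom=B1

DF derivation:
  join B1 pred B0: · stop@B0
  join B1 pred B4: B4→B1 stop@B0
  join B4 pred B1: · stop@B1
  join B4 pred B2: B2 stop@B1
  join B4 pred B3: B3 stop@B1
  join B5 pred B2: B2 stop@B1
  join B5 pred B3: B3 stop@B1
  B0 → ∅
  B1 → {B1}
  B2 → {B4,B5}
  B3 → {B4,B5}
  B4 → {B1}
  B5 → ∅

DF(B3) = ["B4", "B5"]

Answer: ["B4", "B5"]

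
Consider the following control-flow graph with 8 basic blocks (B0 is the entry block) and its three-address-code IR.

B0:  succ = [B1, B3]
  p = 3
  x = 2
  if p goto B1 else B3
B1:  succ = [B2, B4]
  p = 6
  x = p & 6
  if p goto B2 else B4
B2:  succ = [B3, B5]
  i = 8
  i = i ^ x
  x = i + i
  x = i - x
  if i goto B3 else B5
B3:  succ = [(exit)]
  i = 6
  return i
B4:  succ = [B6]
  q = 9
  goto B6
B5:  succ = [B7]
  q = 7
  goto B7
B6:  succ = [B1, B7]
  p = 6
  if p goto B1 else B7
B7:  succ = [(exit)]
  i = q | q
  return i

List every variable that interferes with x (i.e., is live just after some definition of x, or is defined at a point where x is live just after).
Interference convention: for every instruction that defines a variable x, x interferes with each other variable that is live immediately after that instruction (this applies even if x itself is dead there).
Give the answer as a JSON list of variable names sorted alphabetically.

def/use:
  B0: def={p,x} ue=∅
  B1: def={p,x} ue=∅
  B2: def={i,x} ue={x}
  B3: def={i} ue=∅
  B4: def={q} ue=∅
  B5: def={q} ue=∅
  B6: def={p} ue=∅
  B7: def={i} ue={q}

Live sets:
  B0: in=∅ out=∅
  B1: in=∅ out={x}
  B2: in={x} out=∅
  B3: in=∅ out=∅
  B4: in=∅ out={q}
  B5: in=∅ out={q}
  B6: in={q} out={q}
  B7: in={q} out=∅

Conflict graph:
  i↔{x}
  p↔{q,x}
  q↔{p}
  x↔{i,p}

N(x) = ["i", "p"]

Answer: ["i", "p"]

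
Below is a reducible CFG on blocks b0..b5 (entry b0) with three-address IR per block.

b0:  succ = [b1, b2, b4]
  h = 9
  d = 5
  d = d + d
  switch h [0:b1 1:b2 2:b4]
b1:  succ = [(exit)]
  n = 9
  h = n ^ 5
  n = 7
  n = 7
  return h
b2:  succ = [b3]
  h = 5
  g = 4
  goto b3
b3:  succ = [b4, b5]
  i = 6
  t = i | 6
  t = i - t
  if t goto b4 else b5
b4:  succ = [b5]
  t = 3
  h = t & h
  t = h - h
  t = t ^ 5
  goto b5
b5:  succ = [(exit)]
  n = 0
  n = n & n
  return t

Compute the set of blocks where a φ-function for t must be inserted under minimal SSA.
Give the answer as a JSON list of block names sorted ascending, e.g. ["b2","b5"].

idom tree: b1←b0 b2←b0 b3←b2 b4←b0 b5←b0
Dom at joins:
  b4: preds {b0,b3}: {b0} ∩ {b0,b2,b3} = {b0}; idom=b0
  b5: preds {b3,b4}: {b0,b2,b3} ∩ {b0,b4} = {b0}; idom=b0

DF derivation:
  b4←b0: walk · to b0
  b4←b3: walk b3→b2 to b0
  b5←b3: walk b3→b2 to b0
  b5←b4: walk b4 to b0
  b0 → ∅
  b1 → ∅
  b2 → {b4,b5}
  b3 → {b4,b5}
  b4 → {b5}
  b5 → ∅

φ for t: defs {b3,b4}
  DF⁺ = {b4,b5}

Answer: ["b4", "b5"]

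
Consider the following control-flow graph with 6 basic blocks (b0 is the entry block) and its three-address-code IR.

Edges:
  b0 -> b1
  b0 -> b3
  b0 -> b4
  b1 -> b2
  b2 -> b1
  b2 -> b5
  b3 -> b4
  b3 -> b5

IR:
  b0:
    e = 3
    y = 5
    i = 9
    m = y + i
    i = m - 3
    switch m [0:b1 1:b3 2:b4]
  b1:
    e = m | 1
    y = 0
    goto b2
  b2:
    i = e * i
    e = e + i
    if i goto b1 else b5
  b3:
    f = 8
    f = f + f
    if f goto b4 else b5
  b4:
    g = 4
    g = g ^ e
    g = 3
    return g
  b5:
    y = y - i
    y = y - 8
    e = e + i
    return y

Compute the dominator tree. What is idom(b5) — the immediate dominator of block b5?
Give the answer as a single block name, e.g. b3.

Answer: b0

Derivation:
idom tree: b1←b0 b2←b1 b3←b0 b4←b0 b5←b0
Join-block Dom:
  b1: preds {b0,b2}: {b0} ∩ {b0,b1,b2} = {b0}; idom=b0
  b4: preds {b0,b3}: {b0} ∩ {b0,b3} = {b0}; idom=b0
  b5: preds {b2,b3}: {b0,b1,b2} ∩ {b0,b3} = {b0}; idom=b0

idom(b5) = b0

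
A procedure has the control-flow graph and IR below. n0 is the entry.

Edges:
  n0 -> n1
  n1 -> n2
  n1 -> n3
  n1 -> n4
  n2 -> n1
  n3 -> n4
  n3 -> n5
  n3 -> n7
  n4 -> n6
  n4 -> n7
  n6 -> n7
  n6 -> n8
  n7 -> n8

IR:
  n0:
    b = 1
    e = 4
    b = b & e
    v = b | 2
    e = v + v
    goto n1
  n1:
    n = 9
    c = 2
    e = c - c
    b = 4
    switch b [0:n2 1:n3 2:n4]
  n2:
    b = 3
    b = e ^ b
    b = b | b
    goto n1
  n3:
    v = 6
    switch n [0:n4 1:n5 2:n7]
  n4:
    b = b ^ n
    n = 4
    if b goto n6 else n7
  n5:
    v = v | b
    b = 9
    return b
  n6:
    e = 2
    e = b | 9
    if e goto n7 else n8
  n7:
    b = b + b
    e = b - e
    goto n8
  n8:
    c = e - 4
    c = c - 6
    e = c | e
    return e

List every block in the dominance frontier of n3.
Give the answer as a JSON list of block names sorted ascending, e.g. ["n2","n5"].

Answer: ["n4", "n7"]

Analysis:
idom tree: n1←n0 n2←n1 n3←n1 n4←n1 n5←n3 n6←n4 n7←n1 n8←n1
Dom at joins:
  n1: preds {n0,n2}: {n0} ∩ {n0,n1,n2} = {n0}; idom=n0
  n4: preds {n1,n3}: {n0,n1} ∩ {n0,n1,n3} = {n0,n1}; idom=n1
  n7: preds {n3,n4,n6}: {n0,n1,n3} ∩ {n0,n1,n4} ∩ {n0,n1,n4,n6} = {n0,n1}; idom=n1
  n8: preds {n6,n7}: {n0,n1,n4,n6} ∩ {n0,n1,n7} = {n0,n1}; idom=n1

DF walk-up:
  join n1 pred n0: · stop@n0
  join n1 pred n2: n2→n1 stop@n0
  join n4 pred n1: · stop@n1
  join n4 pred n3: n3 stop@n1
  join n7 pred n3: n3 stop@n1
  join n7 pred n4: n4 stop@n1
  join n7 pred n6: n6→n4 stop@n1
  join n8 pred n6: n6→n4 stop@n1
  join n8 pred n7: n7 stop@n1
  DF(n0)=∅
  DF(n1)={n1}
  DF(n2)={n1}
  DF(n3)={n4,n7}
  DF(n4)={n7,n8}
  DF(n5)=∅
  DF(n6)={n7,n8}
  DF(n7)={n8}
  DF(n8)=∅

DF(n3) = ["n4", "n7"]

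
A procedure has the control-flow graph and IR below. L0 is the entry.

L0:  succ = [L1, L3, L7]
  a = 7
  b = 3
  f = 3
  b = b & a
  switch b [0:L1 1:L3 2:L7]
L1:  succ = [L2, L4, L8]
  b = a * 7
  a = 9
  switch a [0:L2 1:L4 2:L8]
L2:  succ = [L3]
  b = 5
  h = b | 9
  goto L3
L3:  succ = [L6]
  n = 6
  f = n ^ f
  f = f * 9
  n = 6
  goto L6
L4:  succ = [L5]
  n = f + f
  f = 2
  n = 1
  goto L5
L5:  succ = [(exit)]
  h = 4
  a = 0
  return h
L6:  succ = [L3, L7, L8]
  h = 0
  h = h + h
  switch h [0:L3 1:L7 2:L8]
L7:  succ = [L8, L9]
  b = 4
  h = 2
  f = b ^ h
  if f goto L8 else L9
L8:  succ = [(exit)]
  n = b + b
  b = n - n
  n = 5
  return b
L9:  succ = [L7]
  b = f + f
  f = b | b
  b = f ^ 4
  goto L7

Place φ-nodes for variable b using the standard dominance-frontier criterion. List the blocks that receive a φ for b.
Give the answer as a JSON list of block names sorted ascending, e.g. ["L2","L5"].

idom tree: L1←L0 L2←L1 L3←L0 L4←L1 L5←L4 L6←L3 L7←L0 L8←L0 L9←L7
Join-block Dom:
  L3: preds {L0,L2,L6}: {L0} ∩ {L0,L1,L2} ∩ {L0,L3,L6} = {L0}; idom=L0
  L7: preds {L0,L6,L9}: {L0} ∩ {L0,L3,L6} ∩ {L0,L7,L9} = {L0}; idom=L0
  L8: preds {L1,L6,L7}: {L0,L1} ∩ {L0,L3,L6} ∩ {L0,L7} = {L0}; idom=L0

DF derivation:
  join L3 pred L0: · stop@L0
  join L3 pred L2: L2→L1 stop@L0
  join L3 pred L6: L6→L3 stop@L0
  join L7 pred L0: · stop@L0
  join L7 pred L6: L6→L3 stop@L0
  join L7 pred L9: L9→L7 stop@L0
  join L8 pred L1: L1 stop@L0
  join L8 pred L6: L6→L3 stop@L0
  join L8 pred L7: L7 stop@L0
  DF(L0)=∅
  DF(L1)={L3,L8}
  DF(L2)={L3}
  DF(L3)={L3,L7,L8}
  DF(L4)=∅
  DF(L5)=∅
  DF(L6)={L3,L7,L8}
  DF(L7)={L7,L8}
  DF(L8)=∅
  DF(L9)={L7}

φ for b: defs {L0,L1,L2,L7,L8,L9}
  DF⁺ = {L3,L7,L8}

Answer: ["L3", "L7", "L8"]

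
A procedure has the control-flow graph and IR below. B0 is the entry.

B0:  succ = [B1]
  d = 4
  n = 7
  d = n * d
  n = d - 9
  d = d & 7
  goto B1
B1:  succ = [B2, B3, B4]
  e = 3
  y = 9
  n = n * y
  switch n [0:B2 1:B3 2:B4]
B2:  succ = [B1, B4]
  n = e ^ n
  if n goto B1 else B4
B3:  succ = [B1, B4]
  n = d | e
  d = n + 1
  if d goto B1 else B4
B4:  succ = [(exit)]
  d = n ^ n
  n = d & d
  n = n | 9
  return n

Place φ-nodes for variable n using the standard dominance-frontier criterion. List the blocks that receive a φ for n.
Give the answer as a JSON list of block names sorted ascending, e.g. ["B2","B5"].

Answer: ["B1", "B4"]

Analysis:
idom tree: B1←B0 B2←B1 B3←B1 B4←B1
Dom∩ at merges:
  B1: preds {B0,B2,B3}: {B0} ∩ {B0,B1,B2} ∩ {B0,B1,B3} = {B0}; idom=B0
  B4: preds {B1,B2,B3}: {B0,B1} ∩ {B0,B1,B2} ∩ {B0,B1,B3} = {B0,B1}; idom=B1

DF derivation:
  join B1 pred B0: · stop@B0
  join B1 pred B2: B2→B1 stop@B0
  join B1 pred B3: B3→B1 stop@B0
  join B4 pred B1: · stop@B1
  join B4 pred B2: B2 stop@B1
  join B4 pred B3: B3 stop@B1
  DF(B0)=∅
  DF(B1)={B1}
  DF(B2)={B1,B4}
  DF(B3)={B1,B4}
  DF(B4)=∅

φ for n: defs {B0,B1,B2,B3,B4}
  DF⁺ = {B1,B4}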